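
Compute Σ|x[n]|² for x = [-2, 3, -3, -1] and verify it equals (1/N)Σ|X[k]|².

Time domain:
Σ|x[n]|² = |-2|² + |3|² + |-3|² + |-1|² = 23.0000

Frequency domain:
(1/4)Σ|X[k]|² = (1/4)(|-3|² + |1-4i|² + |-7|² + |1+4i|²) = (1/4)·92.0000 = 23.0000

Both sides agree, confirming Parseval's theorem.

Σ|x[n]|² = (1/N)Σ|X[k]|² = 23.0000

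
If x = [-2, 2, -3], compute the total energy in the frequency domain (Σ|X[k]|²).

Parseval: Σ|x[n]|² = (1/N)Σ|X[k]|², so Σ|X[k]|² = N·Σ|x[n]|² = 3·17.0000

Σ|X[k]|² = N·Σ|x[n]|² = 3·17.0000 = 51.0000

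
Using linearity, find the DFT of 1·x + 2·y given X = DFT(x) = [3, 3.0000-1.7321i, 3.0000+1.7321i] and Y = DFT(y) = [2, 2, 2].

By linearity: DFT(1x + 2y) = 1·DFT(x) + 2·DFT(y)
= 1·[3, 3.0000-1.7321i, 3.0000+1.7321i] + 2·[2, 2, 2]

Computing element-wise:
Z[0] = 1·(3) + 2·(2) = 7
Z[1] = 1·(3.0000-1.7321i) + 2·(2) = 7.0000-1.7321i
Z[2] = 1·(3.0000+1.7321i) + 2·(2) = 7.0000+1.7321i

DFT(1x + 2y) = 1·X + 2·Y = [7, 7.0000-1.7321i, 7.0000+1.7321i]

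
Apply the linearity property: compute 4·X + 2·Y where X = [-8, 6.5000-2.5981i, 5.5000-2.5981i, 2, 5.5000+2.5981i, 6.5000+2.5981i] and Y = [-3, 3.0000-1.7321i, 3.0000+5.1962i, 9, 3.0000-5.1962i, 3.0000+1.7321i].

By linearity: DFT(4x + 2y) = 4·DFT(x) + 2·DFT(y)
= 4·[-8, 6.5000-2.5981i, 5.5000-2.5981i, 2, 5.5000+2.5981i, 6.5000+2.5981i] + 2·[-3, 3.0000-1.7321i, 3.0000+5.1962i, 9, 3.0000-5.1962i, 3.0000+1.7321i]

Computing element-wise:
Z[0] = 4·(-8) + 2·(-3) = -38
Z[1] = 4·(6.5000-2.5981i) + 2·(3.0000-1.7321i) = 32.0000-13.8566i
Z[2] = 4·(5.5000-2.5981i) + 2·(3.0000+5.1962i) = 28
Z[3] = 4·(2) + 2·(9) = 26
Z[4] = 4·(5.5000+2.5981i) + 2·(3.0000-5.1962i) = 28
Z[5] = 4·(6.5000+2.5981i) + 2·(3.0000+1.7321i) = 32.0000+13.8566i

DFT(4x + 2y) = 4·X + 2·Y = [-38, 32.0000-13.8566i, 28, 26, 28, 32.0000+13.8566i]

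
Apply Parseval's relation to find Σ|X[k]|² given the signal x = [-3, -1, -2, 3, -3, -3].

Parseval: Σ|x[n]|² = (1/N)Σ|X[k]|², so Σ|X[k]|² = N·Σ|x[n]|² = 6·41.0000

Σ|X[k]|² = N·Σ|x[n]|² = 6·41.0000 = 246.0000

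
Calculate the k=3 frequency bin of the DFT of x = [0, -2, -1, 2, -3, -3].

X[3] = Σ(n=0 to 5) x[n] · ω_6^(3n) where ω_6 = e^(-2πi/6)
= (0)·ω_6^0 + (-2)·ω_6^3 + (-1)·ω_6^6 + (2)·ω_6^9 + (-3)·ω_6^12 + (-3)·ω_6^15

X[3] = -1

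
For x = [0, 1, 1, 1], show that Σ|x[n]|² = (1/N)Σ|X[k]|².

Time domain:
Σ|x[n]|² = |0|² + |1|² + |1|² + |1|² = 3.0000

Frequency domain:
(1/4)Σ|X[k]|² = (1/4)(|3|² + |-1|² + |-1|² + |-1|²) = (1/4)·12.0000 = 3.0000

Both sides agree, confirming Parseval's theorem.

Σ|x[n]|² = (1/N)Σ|X[k]|² = 3.0000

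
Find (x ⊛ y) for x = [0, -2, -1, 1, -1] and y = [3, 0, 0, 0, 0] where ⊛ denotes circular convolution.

(x ⊛ y)[n] = Σ(m=0 to 4) x[m] · y[(n-m) mod 5]

Computing each output sample:
(x ⊛ y)[0] = 0
(x ⊛ y)[1] = -6
(x ⊛ y)[2] = -3
(x ⊛ y)[3] = 3
(x ⊛ y)[4] = -3

x ⊛ y = [0, -6, -3, 3, -3]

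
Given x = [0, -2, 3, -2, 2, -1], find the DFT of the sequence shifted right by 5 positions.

Time shift by 5: X_shifted[k] = ω_6^(5k) · X[k]
Shifted x = [-2, 3, -2, 2, -1, 0]

DFT(x[n-5]) = [0, -1.0000-1.7321i, -3.4641i, -10, 3.4641i, -1.0000+1.7321i]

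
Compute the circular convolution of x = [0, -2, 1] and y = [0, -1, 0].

(x ⊛ y)[n] = Σ(m=0 to 2) x[m] · y[(n-m) mod 3]

Computing each output sample:
(x ⊛ y)[0] = -1
(x ⊛ y)[1] = 0
(x ⊛ y)[2] = 2

x ⊛ y = [-1, 0, 2]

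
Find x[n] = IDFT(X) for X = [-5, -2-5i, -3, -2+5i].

x[n] = (1/4) Σ(k=0 to 3) X[k] · e^(2πikn/4)

Computing each x[n]:
x[0] = -3
x[1] = 2
x[2] = -1
x[3] = -3

x = [-3, 2, -1, -3]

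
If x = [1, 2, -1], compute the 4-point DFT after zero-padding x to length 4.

Original 3-point DFT: [2, 0.5000-2.5981i, 0.5000+2.5981i]
Zero-padded 4-point DFT provides frequency interpolation.

DFT_4([x, 0, ...]) = [2, 2-2i, -2, 2+2i]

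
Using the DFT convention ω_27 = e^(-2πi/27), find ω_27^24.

ω_27^24 = e^(-2πi·24/27)
= cos(-2π·24/27) + i·sin(-2π·24/27)
= cos(-48π/27) + i·sin(-48π/27)

ω_27^24 = cos(-48π/27) + i·sin(-48π/27) = 0.7660+0.6428i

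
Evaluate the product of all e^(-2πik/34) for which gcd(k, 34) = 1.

The primitive 34th roots of unity are ω_34^k for k coprime to 34: k ∈ {1, 3, 5, 7, 9, 11, 13, 15, 19, 21, 23, 25, 27, 29, 31, 33}
Their product equals the constant term of the cyclotomic polynomial Φ_34(x) up to sign.
For n ≥ 3, the product of all primitive nth roots of unity is 1. (For n=1 it is 1; for n=2 it is -1.)

1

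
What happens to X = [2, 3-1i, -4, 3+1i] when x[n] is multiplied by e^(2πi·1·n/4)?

Modulation property: DFT(ω_4^(-1n)·x[n]) = X[(k-1) mod 4], so circularly shift X by 1 positions.

X[k-1] = [3+1i, 2, 3-1i, -4]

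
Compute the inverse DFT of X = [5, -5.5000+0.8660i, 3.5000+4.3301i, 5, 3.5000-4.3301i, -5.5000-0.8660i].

x[n] = (1/6) Σ(k=0 to 5) X[k] · e^(2πikn/6)

Computing each x[n]:
x[0] = 1
x[1] = -3
x[2] = 3
x[3] = 3
x[4] = 1
x[5] = 0

x = [1, -3, 3, 3, 1, 0]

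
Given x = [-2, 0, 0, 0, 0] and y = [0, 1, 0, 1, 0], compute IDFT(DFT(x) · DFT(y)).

(x ⊛ y)[n] = Σ(m=0 to 4) x[m] · y[(n-m) mod 5]

Computing each output sample:
(x ⊛ y)[0] = 0
(x ⊛ y)[1] = -2
(x ⊛ y)[2] = 0
(x ⊛ y)[3] = -2
(x ⊛ y)[4] = 0

x ⊛ y = [0, -2, 0, -2, 0]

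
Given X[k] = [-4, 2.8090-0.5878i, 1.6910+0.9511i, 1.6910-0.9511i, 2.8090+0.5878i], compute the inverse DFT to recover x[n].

x[n] = (1/5) Σ(k=0 to 4) X[k] · e^(2πikn/5)

Computing each x[n]:
x[0] = 1
x[1] = -1
x[2] = -1
x[3] = -2
x[4] = -1

x = [1, -1, -1, -2, -1]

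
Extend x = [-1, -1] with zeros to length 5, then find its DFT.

Original 2-point DFT: [-2, 0]
Zero-padded 5-point DFT provides frequency interpolation.

DFT_5([x, 0, ...]) = [-2, -1.3090+0.9511i, -0.1910+0.5878i, -0.1910-0.5878i, -1.3090-0.9511i]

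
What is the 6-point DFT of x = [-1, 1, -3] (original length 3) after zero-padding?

Original 3-point DFT: [-3, -3.4641i, 3.4641i]
Zero-padded 6-point DFT provides frequency interpolation.

DFT_6([x, 0, ...]) = [-3, 1.0000+1.7321i, -3.4641i, -5, 3.4641i, 1.0000-1.7321i]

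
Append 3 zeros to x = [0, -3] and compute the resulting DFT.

Original 2-point DFT: [-3, 3]
Zero-padded 5-point DFT provides frequency interpolation.

DFT_5([x, 0, ...]) = [-3, -0.9271+2.8532i, 2.4271+1.7634i, 2.4271-1.7634i, -0.9271-2.8532i]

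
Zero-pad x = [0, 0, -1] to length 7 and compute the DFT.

Original 3-point DFT: [-1, 0.5000-0.8660i, 0.5000+0.8660i]
Zero-padded 7-point DFT provides frequency interpolation.

DFT_7([x, 0, ...]) = [-1, 0.2225+0.9749i, 0.9010-0.4339i, -0.6235-0.7818i, -0.6235+0.7818i, 0.9010+0.4339i, 0.2225-0.9749i]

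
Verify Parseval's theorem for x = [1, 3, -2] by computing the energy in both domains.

Time domain:
Σ|x[n]|² = |1|² + |3|² + |-2|² = 14.0000

Frequency domain:
(1/3)Σ|X[k]|² = (1/3)(|2|² + |0.5000-4.3301i|² + |0.5000+4.3301i|²) = (1/3)·42.0000 = 14.0000

Both sides agree, confirming Parseval's theorem.

Σ|x[n]|² = (1/N)Σ|X[k]|² = 14.0000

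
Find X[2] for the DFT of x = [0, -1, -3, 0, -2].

X[2] = Σ(n=0 to 4) x[n] · ω_5^(2n) where ω_5 = e^(-2πi/5)
= (0)·ω_5^0 + (-1)·ω_5^2 + (-3)·ω_5^4 + (0)·ω_5^6 + (-2)·ω_5^8

X[2] = 1.5000-3.4410i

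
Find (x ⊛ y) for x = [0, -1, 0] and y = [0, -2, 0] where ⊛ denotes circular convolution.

(x ⊛ y)[n] = Σ(m=0 to 2) x[m] · y[(n-m) mod 3]

Computing each output sample:
(x ⊛ y)[0] = 0
(x ⊛ y)[1] = 0
(x ⊛ y)[2] = 2

x ⊛ y = [0, 0, 2]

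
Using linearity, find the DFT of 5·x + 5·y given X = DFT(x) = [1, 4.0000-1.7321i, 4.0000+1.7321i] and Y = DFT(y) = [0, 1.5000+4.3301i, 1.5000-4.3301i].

By linearity: DFT(5x + 5y) = 5·DFT(x) + 5·DFT(y)
= 5·[1, 4.0000-1.7321i, 4.0000+1.7321i] + 5·[0, 1.5000+4.3301i, 1.5000-4.3301i]

Computing element-wise:
Z[0] = 5·(1) + 5·(0) = 5
Z[1] = 5·(4.0000-1.7321i) + 5·(1.5000+4.3301i) = 27.5000+12.9900i
Z[2] = 5·(4.0000+1.7321i) + 5·(1.5000-4.3301i) = 27.5000-12.9900i

DFT(5x + 5y) = 5·X + 5·Y = [5, 27.5000+12.9900i, 27.5000-12.9900i]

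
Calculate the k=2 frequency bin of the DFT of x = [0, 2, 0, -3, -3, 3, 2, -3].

X[2] = Σ(n=0 to 7) x[n] · ω_8^(2n) where ω_8 = e^(-2πi/8)
= (0)·ω_8^0 + (2)·ω_8^2 + (0)·ω_8^4 + (-3)·ω_8^6 + (-3)·ω_8^8 + (3)·ω_8^10 + (2)·ω_8^12 + (-3)·ω_8^14

X[2] = -5-11i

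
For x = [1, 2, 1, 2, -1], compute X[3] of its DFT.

X[3] = Σ(n=0 to 4) x[n] · ω_5^(3n) where ω_5 = e^(-2πi/5)
= (1)·ω_5^0 + (2)·ω_5^3 + (1)·ω_5^6 + (2)·ω_5^9 + (-1)·ω_5^12

X[3] = 1.1180+2.7144i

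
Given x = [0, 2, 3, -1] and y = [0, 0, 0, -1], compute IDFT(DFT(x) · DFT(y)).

(x ⊛ y)[n] = Σ(m=0 to 3) x[m] · y[(n-m) mod 4]

Computing each output sample:
(x ⊛ y)[0] = -2
(x ⊛ y)[1] = -3
(x ⊛ y)[2] = 1
(x ⊛ y)[3] = 0

x ⊛ y = [-2, -3, 1, 0]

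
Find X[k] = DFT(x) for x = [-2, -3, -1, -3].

X[k] = Σ(n=0 to 3) x[n] · ω_4^(nk)
where ω_4 = e^(-2πi/4)

Computing each X[k]:
X[0] = -9
X[1] = -1
X[2] = 3
X[3] = -1

X = [-9, -1, 3, -1]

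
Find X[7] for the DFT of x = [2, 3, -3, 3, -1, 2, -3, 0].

X[7] = Σ(n=0 to 7) x[n] · ω_8^(7n) where ω_8 = e^(-2πi/8)
= (2)·ω_8^0 + (3)·ω_8^7 + (-3)·ω_8^14 + (3)·ω_8^21 + (-1)·ω_8^28 + (2)·ω_8^35 + (-3)·ω_8^42 + (0)·ω_8^49

X[7] = 1.5858+2.8284i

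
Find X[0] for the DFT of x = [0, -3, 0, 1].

X[0] = Σ(n=0 to 3) x[n] · ω_4^0 = Σ x[n]
= (0) + (-3) + (0) + (1)

X[0] = -2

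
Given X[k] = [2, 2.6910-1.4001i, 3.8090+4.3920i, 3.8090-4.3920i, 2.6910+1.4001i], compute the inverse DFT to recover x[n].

x[n] = (1/5) Σ(k=0 to 4) X[k] · e^(2πikn/5)

Computing each x[n]:
x[0] = 3
x[1] = -1
x[2] = 2
x[3] = -2
x[4] = 0

x = [3, -1, 2, -2, 0]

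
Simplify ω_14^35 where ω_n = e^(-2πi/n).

Since ω_14^14 = 1, powers reduce modulo 14.
35 mod 14 = 7
So ω_14^35 = ω_14^7 = e^(-2πi·7/14)

ω_14^35 = ω_14^7 = -1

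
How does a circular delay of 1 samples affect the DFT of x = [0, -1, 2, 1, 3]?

Time shift by 1: X_shifted[k] = ω_5^(1k) · X[k]
Shifted x = [3, 0, -1, 2, 1]

DFT(x[n-1]) = [5, 2.5000+2.7144i, 2.5000-2.2654i, 2.5000+2.2654i, 2.5000-2.7144i]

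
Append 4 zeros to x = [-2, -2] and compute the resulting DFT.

Original 2-point DFT: [-4, 0]
Zero-padded 6-point DFT provides frequency interpolation.

DFT_6([x, 0, ...]) = [-4, -3.0000+1.7321i, -1.0000+1.7321i, 0, -1.0000-1.7321i, -3.0000-1.7321i]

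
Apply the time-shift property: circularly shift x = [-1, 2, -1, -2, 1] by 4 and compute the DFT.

Time shift by 4: X_shifted[k] = ω_5^(4k) · X[k]
Shifted x = [2, -1, -2, 1, -1]

DFT(x[n-4]) = [-1, 2.1910+1.7634i, 3.3090-2.8532i, 3.3090+2.8532i, 2.1910-1.7634i]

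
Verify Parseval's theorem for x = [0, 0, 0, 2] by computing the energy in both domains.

Time domain:
Σ|x[n]|² = |0|² + |0|² + |0|² + |2|² = 4.0000

Frequency domain:
(1/4)Σ|X[k]|² = (1/4)(|2|² + |2i|² + |-2|² + |-2i|²) = (1/4)·16.0000 = 4.0000

Both sides agree, confirming Parseval's theorem.

Σ|x[n]|² = (1/N)Σ|X[k]|² = 4.0000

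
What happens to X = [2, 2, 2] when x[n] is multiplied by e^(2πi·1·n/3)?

Modulation property: DFT(ω_3^(-1n)·x[n]) = X[(k-1) mod 3], so circularly shift X by 1 positions.

X[k-1] = [2, 2, 2]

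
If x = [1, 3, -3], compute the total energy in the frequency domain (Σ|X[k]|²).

Parseval: Σ|x[n]|² = (1/N)Σ|X[k]|², so Σ|X[k]|² = N·Σ|x[n]|² = 3·19.0000

Σ|X[k]|² = N·Σ|x[n]|² = 3·19.0000 = 57.0000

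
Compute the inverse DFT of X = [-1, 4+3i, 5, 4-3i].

x[n] = (1/4) Σ(k=0 to 3) X[k] · e^(2πikn/4)

Computing each x[n]:
x[0] = 3
x[1] = -3
x[2] = -1
x[3] = 0

x = [3, -3, -1, 0]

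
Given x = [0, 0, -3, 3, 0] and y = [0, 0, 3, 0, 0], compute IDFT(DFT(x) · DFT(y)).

(x ⊛ y)[n] = Σ(m=0 to 4) x[m] · y[(n-m) mod 5]

Computing each output sample:
(x ⊛ y)[0] = 9
(x ⊛ y)[1] = 0
(x ⊛ y)[2] = 0
(x ⊛ y)[3] = 0
(x ⊛ y)[4] = -9

x ⊛ y = [9, 0, 0, 0, -9]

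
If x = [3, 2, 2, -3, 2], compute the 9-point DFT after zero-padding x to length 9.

Original 5-point DFT: [6, 5.0451-2.9389i, -0.5451+4.7553i, -0.5451-4.7553i, 5.0451+2.9389i]
Zero-padded 9-point DFT provides frequency interpolation.

DFT_9([x, 0, ...]) = [6, 4.5000-1.3412i, 4.5000-3.9662i, -3.0000-1.7321i, 4.5000+5.1692i, 4.5000-5.1692i, -3.0000+1.7321i, 4.5000+3.9662i, 4.5000+1.3412i]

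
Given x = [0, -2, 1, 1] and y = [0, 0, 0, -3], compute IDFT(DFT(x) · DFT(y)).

(x ⊛ y)[n] = Σ(m=0 to 3) x[m] · y[(n-m) mod 4]

Computing each output sample:
(x ⊛ y)[0] = 6
(x ⊛ y)[1] = -3
(x ⊛ y)[2] = -3
(x ⊛ y)[3] = 0

x ⊛ y = [6, -3, -3, 0]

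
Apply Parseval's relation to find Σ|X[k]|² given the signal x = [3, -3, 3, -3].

Parseval: Σ|x[n]|² = (1/N)Σ|X[k]|², so Σ|X[k]|² = N·Σ|x[n]|² = 4·36.0000

Σ|X[k]|² = N·Σ|x[n]|² = 4·36.0000 = 144.0000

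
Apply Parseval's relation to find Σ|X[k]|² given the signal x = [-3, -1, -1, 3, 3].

Parseval: Σ|x[n]|² = (1/N)Σ|X[k]|², so Σ|X[k]|² = N·Σ|x[n]|² = 5·29.0000

Σ|X[k]|² = N·Σ|x[n]|² = 5·29.0000 = 145.0000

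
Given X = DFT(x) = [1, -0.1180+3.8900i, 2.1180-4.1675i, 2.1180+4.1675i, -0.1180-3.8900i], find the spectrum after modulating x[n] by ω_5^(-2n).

Modulation property: DFT(ω_5^(-2n)·x[n]) = X[(k-2) mod 5], so circularly shift X by 2 positions.

X[k-2] = [2.1180+4.1675i, -0.1180-3.8900i, 1, -0.1180+3.8900i, 2.1180-4.1675i]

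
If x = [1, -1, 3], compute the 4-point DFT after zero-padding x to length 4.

Original 3-point DFT: [3, 3.4641i, -3.4641i]
Zero-padded 4-point DFT provides frequency interpolation.

DFT_4([x, 0, ...]) = [3, -2+1i, 5, -2-1i]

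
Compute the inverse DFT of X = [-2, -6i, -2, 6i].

x[n] = (1/4) Σ(k=0 to 3) X[k] · e^(2πikn/4)

Computing each x[n]:
x[0] = -1
x[1] = 3
x[2] = -1
x[3] = -3

x = [-1, 3, -1, -3]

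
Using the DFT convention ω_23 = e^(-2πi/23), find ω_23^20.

ω_23^20 = e^(-2πi·20/23)
= cos(-2π·20/23) + i·sin(-2π·20/23)
= cos(-40π/23) + i·sin(-40π/23)

ω_23^20 = cos(-40π/23) + i·sin(-40π/23) = 0.6826+0.7308i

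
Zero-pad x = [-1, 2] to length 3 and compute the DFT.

Original 2-point DFT: [1, -3]
Zero-padded 3-point DFT provides frequency interpolation.

DFT_3([x, 0, ...]) = [1, -2.0000-1.7321i, -2.0000+1.7321i]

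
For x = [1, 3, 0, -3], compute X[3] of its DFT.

X[3] = Σ(n=0 to 3) x[n] · ω_4^(3n) where ω_4 = e^(-2πi/4)
= (1)·ω_4^0 + (3)·ω_4^3 + (0)·ω_4^6 + (-3)·ω_4^9

X[3] = 1+6i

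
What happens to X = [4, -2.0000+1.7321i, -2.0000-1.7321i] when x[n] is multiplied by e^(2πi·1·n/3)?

Modulation property: DFT(ω_3^(-1n)·x[n]) = X[(k-1) mod 3], so circularly shift X by 1 positions.

X[k-1] = [-2.0000-1.7321i, 4, -2.0000+1.7321i]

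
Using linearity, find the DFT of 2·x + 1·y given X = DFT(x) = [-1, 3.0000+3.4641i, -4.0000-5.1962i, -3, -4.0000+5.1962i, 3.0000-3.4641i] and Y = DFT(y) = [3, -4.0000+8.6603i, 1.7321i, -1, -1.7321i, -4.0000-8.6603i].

By linearity: DFT(2x + 1y) = 2·DFT(x) + 1·DFT(y)
= 2·[-1, 3.0000+3.4641i, -4.0000-5.1962i, -3, -4.0000+5.1962i, 3.0000-3.4641i] + 1·[3, -4.0000+8.6603i, 1.7321i, -1, -1.7321i, -4.0000-8.6603i]

Computing element-wise:
Z[0] = 2·(-1) + 1·(3) = 1
Z[1] = 2·(3.0000+3.4641i) + 1·(-4.0000+8.6603i) = 2.0000+15.5885i
Z[2] = 2·(-4.0000-5.1962i) + 1·(1.7321i) = -8.0000-8.6603i
Z[3] = 2·(-3) + 1·(-1) = -7
Z[4] = 2·(-4.0000+5.1962i) + 1·(-1.7321i) = -8.0000+8.6603i
Z[5] = 2·(3.0000-3.4641i) + 1·(-4.0000-8.6603i) = 2.0000-15.5885i

DFT(2x + 1y) = 2·X + 1·Y = [1, 2.0000+15.5885i, -8.0000-8.6603i, -7, -8.0000+8.6603i, 2.0000-15.5885i]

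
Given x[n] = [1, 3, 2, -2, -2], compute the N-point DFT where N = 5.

X[k] = Σ(n=0 to 4) x[n] · ω_5^(nk)
where ω_5 = e^(-2πi/5)

Computing each X[k]:
X[0] = 2
X[1] = 1.3090-7.1064i
X[2] = 0.1910+0.8653i
X[3] = 0.1910-0.8653i
X[4] = 1.3090+7.1064i

X = [2, 1.3090-7.1064i, 0.1910+0.8653i, 0.1910-0.8653i, 1.3090+7.1064i]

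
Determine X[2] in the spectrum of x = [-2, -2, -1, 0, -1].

X[2] = Σ(n=0 to 4) x[n] · ω_5^(2n) where ω_5 = e^(-2πi/5)
= (-2)·ω_5^0 + (-2)·ω_5^2 + (-1)·ω_5^4 + (0)·ω_5^6 + (-1)·ω_5^8

X[2] = 0.1180-0.3633i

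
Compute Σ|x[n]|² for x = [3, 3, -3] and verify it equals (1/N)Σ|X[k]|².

Time domain:
Σ|x[n]|² = |3|² + |3|² + |-3|² = 27.0000

Frequency domain:
(1/3)Σ|X[k]|² = (1/3)(|3|² + |3.0000-5.1962i|² + |3.0000+5.1962i|²) = (1/3)·81.0000 = 27.0000

Both sides agree, confirming Parseval's theorem.

Σ|x[n]|² = (1/N)Σ|X[k]|² = 27.0000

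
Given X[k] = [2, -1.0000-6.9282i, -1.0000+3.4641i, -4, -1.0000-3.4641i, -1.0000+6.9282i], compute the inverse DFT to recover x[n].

x[n] = (1/6) Σ(k=0 to 5) X[k] · e^(2πikn/6)

Computing each x[n]:
x[0] = -1
x[1] = 2
x[2] = 3
x[3] = 1
x[4] = -3
x[5] = 0

x = [-1, 2, 3, 1, -3, 0]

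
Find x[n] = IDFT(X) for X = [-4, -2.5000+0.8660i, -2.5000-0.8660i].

x[n] = (1/3) Σ(k=0 to 2) X[k] · e^(2πikn/3)

Computing each x[n]:
x[0] = -3
x[1] = -1
x[2] = 0

x = [-3, -1, 0]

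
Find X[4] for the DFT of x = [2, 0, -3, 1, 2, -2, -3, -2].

X[4] = Σ(n=0 to 7) x[n] · ω_8^(4n) where ω_8 = e^(-2πi/8)
= (2)·ω_8^0 + (0)·ω_8^4 + (-3)·ω_8^8 + (1)·ω_8^12 + (2)·ω_8^16 + (-2)·ω_8^20 + (-3)·ω_8^24 + (-2)·ω_8^28

X[4] = 1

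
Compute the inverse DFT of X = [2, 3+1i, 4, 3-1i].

x[n] = (1/4) Σ(k=0 to 3) X[k] · e^(2πikn/4)

Computing each x[n]:
x[0] = 3
x[1] = -1
x[2] = 0
x[3] = 0

x = [3, -1, 0, 0]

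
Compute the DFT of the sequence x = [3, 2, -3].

X[k] = Σ(n=0 to 2) x[n] · ω_3^(nk)
where ω_3 = e^(-2πi/3)

Computing each X[k]:
X[0] = 2
X[1] = 3.5000-4.3301i
X[2] = 3.5000+4.3301i

X = [2, 3.5000-4.3301i, 3.5000+4.3301i]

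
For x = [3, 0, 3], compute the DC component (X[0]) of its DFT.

X[0] = Σ(n=0 to 2) x[n] · ω_3^0 = Σ x[n]
= (3) + (0) + (3)

X[0] = 6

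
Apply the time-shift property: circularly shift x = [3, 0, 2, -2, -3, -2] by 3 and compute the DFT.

Time shift by 3: X_shifted[k] = ω_6^(3k) · X[k]
Shifted x = [-2, -3, -2, 3, 0, 2]

DFT(x[n-3]) = [-2, -4.5000+6.0622i, 2.5000+2.5981i, -6, 2.5000-2.5981i, -4.5000-6.0622i]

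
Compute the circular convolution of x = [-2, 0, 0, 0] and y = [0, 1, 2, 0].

(x ⊛ y)[n] = Σ(m=0 to 3) x[m] · y[(n-m) mod 4]

Computing each output sample:
(x ⊛ y)[0] = 0
(x ⊛ y)[1] = -2
(x ⊛ y)[2] = -4
(x ⊛ y)[3] = 0

x ⊛ y = [0, -2, -4, 0]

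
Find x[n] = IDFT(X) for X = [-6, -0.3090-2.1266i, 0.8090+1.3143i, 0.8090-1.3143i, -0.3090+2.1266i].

x[n] = (1/5) Σ(k=0 to 4) X[k] · e^(2πikn/5)

Computing each x[n]:
x[0] = -1
x[1] = -1
x[2] = 0
x[3] = -2
x[4] = -2

x = [-1, -1, 0, -2, -2]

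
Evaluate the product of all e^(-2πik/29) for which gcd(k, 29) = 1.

The primitive 29th roots of unity are ω_29^k for k coprime to 29: k ∈ {1, 2, 3, 4, 5, 6, 7, 8, 9, 10, 11, 12, 13, 14, 15, 16, 17, 18, 19, 20, 21, 22, 23, 24, 25, 26, 27, 28}
Their product equals the constant term of the cyclotomic polynomial Φ_29(x) up to sign.
For n ≥ 3, the product of all primitive nth roots of unity is 1. (For n=1 it is 1; for n=2 it is -1.)

1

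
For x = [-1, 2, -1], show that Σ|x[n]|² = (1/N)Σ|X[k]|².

Time domain:
Σ|x[n]|² = |-1|² + |2|² + |-1|² = 6.0000

Frequency domain:
(1/3)Σ|X[k]|² = (1/3)(|0|² + |-1.5000-2.5981i|² + |-1.5000+2.5981i|²) = (1/3)·18.0000 = 6.0000

Both sides agree, confirming Parseval's theorem.

Σ|x[n]|² = (1/N)Σ|X[k]|² = 6.0000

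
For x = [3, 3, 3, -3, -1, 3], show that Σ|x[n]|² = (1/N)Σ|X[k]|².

Time domain:
Σ|x[n]|² = |3|² + |3|² + |3|² + |-3|² + |-1|² + |3|² = 46.0000

Frequency domain:
(1/6)Σ|X[k]|² = (1/6)(|8|² + |8.0000-3.4641i|² + |-4.0000+3.4641i|² + |2|² + |-4.0000-3.4641i|² + |8.0000+3.4641i|²) = (1/6)·276.0000 = 46.0000

Both sides agree, confirming Parseval's theorem.

Σ|x[n]|² = (1/N)Σ|X[k]|² = 46.0000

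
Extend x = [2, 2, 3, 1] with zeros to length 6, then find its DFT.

Original 4-point DFT: [8, -1-1i, 2, -1+1i]
Zero-padded 6-point DFT provides frequency interpolation.

DFT_6([x, 0, ...]) = [8, 0.5000-4.3301i, 0.5000+0.8660i, 2, 0.5000-0.8660i, 0.5000+4.3301i]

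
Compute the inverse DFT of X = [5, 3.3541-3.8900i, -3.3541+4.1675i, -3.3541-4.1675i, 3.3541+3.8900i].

x[n] = (1/5) Σ(k=0 to 4) X[k] · e^(2πikn/5)

Computing each x[n]:
x[0] = 1
x[1] = 3
x[2] = 2
x[3] = -3
x[4] = 2

x = [1, 3, 2, -3, 2]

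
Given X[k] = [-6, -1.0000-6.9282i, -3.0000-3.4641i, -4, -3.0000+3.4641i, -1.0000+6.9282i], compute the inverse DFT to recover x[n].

x[n] = (1/6) Σ(k=0 to 5) X[k] · e^(2πikn/6)

Computing each x[n]:
x[0] = -3
x[1] = 3
x[2] = 0
x[3] = -1
x[4] = -2
x[5] = -3

x = [-3, 3, 0, -1, -2, -3]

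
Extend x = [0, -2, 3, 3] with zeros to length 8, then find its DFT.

Original 4-point DFT: [4, -3+5i, 2, -3-5i]
Zero-padded 8-point DFT provides frequency interpolation.

DFT_8([x, 0, ...]) = [4, -3.5355-3.7071i, -3+5i, 3.5355+2.2929i, 2, 3.5355-2.2929i, -3-5i, -3.5355+3.7071i]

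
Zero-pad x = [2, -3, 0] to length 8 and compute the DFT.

Original 3-point DFT: [-1, 3.5000+2.5981i, 3.5000-2.5981i]
Zero-padded 8-point DFT provides frequency interpolation.

DFT_8([x, 0, ...]) = [-1, -0.1213+2.1213i, 2+3i, 4.1213+2.1213i, 5, 4.1213-2.1213i, 2-3i, -0.1213-2.1213i]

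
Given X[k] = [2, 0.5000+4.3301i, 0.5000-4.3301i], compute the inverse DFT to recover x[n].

x[n] = (1/3) Σ(k=0 to 2) X[k] · e^(2πikn/3)

Computing each x[n]:
x[0] = 1
x[1] = -2
x[2] = 3

x = [1, -2, 3]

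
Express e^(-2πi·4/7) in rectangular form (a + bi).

ω_7^4 = e^(-2πi·4/7)
= cos(-2π·4/7) + i·sin(-2π·4/7)
= cos(-8π/7) + i·sin(-8π/7)

ω_7^4 = cos(-8π/7) + i·sin(-8π/7) = -0.9010+0.4339i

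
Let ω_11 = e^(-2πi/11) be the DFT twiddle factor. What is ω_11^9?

ω_11^9 = e^(-2πi·9/11)
= cos(-2π·9/11) + i·sin(-2π·9/11)
= cos(-18π/11) + i·sin(-18π/11)

ω_11^9 = cos(-18π/11) + i·sin(-18π/11) = 0.4154+0.9096i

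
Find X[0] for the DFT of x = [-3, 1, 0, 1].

X[0] = Σ(n=0 to 3) x[n] · ω_4^0 = Σ x[n]
= (-3) + (1) + (0) + (1)

X[0] = -1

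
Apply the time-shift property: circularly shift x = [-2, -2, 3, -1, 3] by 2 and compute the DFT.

Time shift by 2: X_shifted[k] = ω_5^(2k) · X[k]
Shifted x = [-1, 3, -2, -2, 3]

DFT(x[n-2]) = [1, 4.0902, -7.0902, -7.0902, 4.0902]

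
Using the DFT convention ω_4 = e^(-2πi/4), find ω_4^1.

ω_4^1 = e^(-2πi·1/4)
= cos(-2π·1/4) + i·sin(-2π·1/4)
= cos(-2π/4) + i·sin(-2π/4)

ω_4^1 = cos(-2π/4) + i·sin(-2π/4) = -1i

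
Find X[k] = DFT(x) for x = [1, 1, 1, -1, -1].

X[k] = Σ(n=0 to 4) x[n] · ω_5^(nk)
where ω_5 = e^(-2πi/5)

Computing each X[k]:
X[0] = 1
X[1] = 1.0000-3.0777i
X[2] = 1.0000+0.7265i
X[3] = 1.0000-0.7265i
X[4] = 1.0000+3.0777i

X = [1, 1.0000-3.0777i, 1.0000+0.7265i, 1.0000-0.7265i, 1.0000+3.0777i]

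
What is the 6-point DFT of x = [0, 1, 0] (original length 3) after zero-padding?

Original 3-point DFT: [1, -0.5000-0.8660i, -0.5000+0.8660i]
Zero-padded 6-point DFT provides frequency interpolation.

DFT_6([x, 0, ...]) = [1, 0.5000-0.8660i, -0.5000-0.8660i, -1, -0.5000+0.8660i, 0.5000+0.8660i]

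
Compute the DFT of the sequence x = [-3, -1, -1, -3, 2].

X[k] = Σ(n=0 to 4) x[n] · ω_5^(nk)
where ω_5 = e^(-2πi/5)

Computing each X[k]:
X[0] = -6
X[1] = 0.5451+1.6776i
X[2] = -5.0451+3.6655i
X[3] = -5.0451-3.6655i
X[4] = 0.5451-1.6776i

X = [-6, 0.5451+1.6776i, -5.0451+3.6655i, -5.0451-3.6655i, 0.5451-1.6776i]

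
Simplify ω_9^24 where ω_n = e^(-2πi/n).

Since ω_9^9 = 1, powers reduce modulo 9.
24 mod 9 = 6
So ω_9^24 = ω_9^6 = e^(-2πi·6/9)

ω_9^24 = ω_9^6 = -0.5000+0.8660i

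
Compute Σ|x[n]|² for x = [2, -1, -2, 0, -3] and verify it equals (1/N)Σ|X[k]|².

Time domain:
Σ|x[n]|² = |2|² + |-1|² + |-2|² + |0|² + |-3|² = 18.0000

Frequency domain:
(1/5)Σ|X[k]|² = (1/5)(|-4|² + |2.3820-0.7265i|² + |4.6180-3.0777i|² + |4.6180+3.0777i|² + |2.3820+0.7265i|²) = (1/5)·90.0000 = 18.0000

Both sides agree, confirming Parseval's theorem.

Σ|x[n]|² = (1/N)Σ|X[k]|² = 18.0000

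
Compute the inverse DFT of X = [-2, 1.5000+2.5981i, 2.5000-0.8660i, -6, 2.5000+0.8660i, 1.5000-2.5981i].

x[n] = (1/6) Σ(k=0 to 5) X[k] · e^(2πikn/6)

Computing each x[n]:
x[0] = 0
x[1] = 0
x[2] = -3
x[3] = 1
x[4] = -1
x[5] = 1

x = [0, 0, -3, 1, -1, 1]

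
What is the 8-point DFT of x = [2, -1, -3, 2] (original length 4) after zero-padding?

Original 4-point DFT: [0, 5+3i, -2, 5-3i]
Zero-padded 8-point DFT provides frequency interpolation.

DFT_8([x, 0, ...]) = [0, -0.1213+2.2929i, 5+3i, 4.1213-3.7071i, -2, 4.1213+3.7071i, 5-3i, -0.1213-2.2929i]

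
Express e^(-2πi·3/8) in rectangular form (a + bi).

ω_8^3 = e^(-2πi·3/8)
= cos(-2π·3/8) + i·sin(-2π·3/8)
= cos(-6π/8) + i·sin(-6π/8)

ω_8^3 = cos(-6π/8) + i·sin(-6π/8) = -0.7071-0.7071i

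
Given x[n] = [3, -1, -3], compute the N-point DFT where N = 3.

X[k] = Σ(n=0 to 2) x[n] · ω_3^(nk)
where ω_3 = e^(-2πi/3)

Computing each X[k]:
X[0] = -1
X[1] = 5.0000-1.7321i
X[2] = 5.0000+1.7321i

X = [-1, 5.0000-1.7321i, 5.0000+1.7321i]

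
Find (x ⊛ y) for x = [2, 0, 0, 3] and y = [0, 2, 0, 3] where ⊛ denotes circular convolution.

(x ⊛ y)[n] = Σ(m=0 to 3) x[m] · y[(n-m) mod 4]

Computing each output sample:
(x ⊛ y)[0] = 6
(x ⊛ y)[1] = 4
(x ⊛ y)[2] = 9
(x ⊛ y)[3] = 6

x ⊛ y = [6, 4, 9, 6]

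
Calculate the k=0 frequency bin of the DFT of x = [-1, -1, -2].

X[0] = Σ(n=0 to 2) x[n] · ω_3^0 = Σ x[n]
= (-1) + (-1) + (-2)

X[0] = -4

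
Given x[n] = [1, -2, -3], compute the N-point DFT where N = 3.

X[k] = Σ(n=0 to 2) x[n] · ω_3^(nk)
where ω_3 = e^(-2πi/3)

Computing each X[k]:
X[0] = -4
X[1] = 3.5000-0.8660i
X[2] = 3.5000+0.8660i

X = [-4, 3.5000-0.8660i, 3.5000+0.8660i]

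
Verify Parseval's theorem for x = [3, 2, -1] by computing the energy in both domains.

Time domain:
Σ|x[n]|² = |3|² + |2|² + |-1|² = 14.0000

Frequency domain:
(1/3)Σ|X[k]|² = (1/3)(|4|² + |2.5000-2.5981i|² + |2.5000+2.5981i|²) = (1/3)·42.0000 = 14.0000

Both sides agree, confirming Parseval's theorem.

Σ|x[n]|² = (1/N)Σ|X[k]|² = 14.0000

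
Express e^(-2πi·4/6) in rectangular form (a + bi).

ω_6^4 = e^(-2πi·4/6)
= cos(-2π·4/6) + i·sin(-2π·4/6)
= cos(-8π/6) + i·sin(-8π/6)

ω_6^4 = cos(-8π/6) + i·sin(-8π/6) = -0.5000+0.8660i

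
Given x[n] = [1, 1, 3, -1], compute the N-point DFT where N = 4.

X[k] = Σ(n=0 to 3) x[n] · ω_4^(nk)
where ω_4 = e^(-2πi/4)

Computing each X[k]:
X[0] = 4
X[1] = -2-2i
X[2] = 4
X[3] = -2+2i

X = [4, -2-2i, 4, -2+2i]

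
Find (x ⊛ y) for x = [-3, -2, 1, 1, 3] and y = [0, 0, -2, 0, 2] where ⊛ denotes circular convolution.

(x ⊛ y)[n] = Σ(m=0 to 4) x[m] · y[(n-m) mod 5]

Computing each output sample:
(x ⊛ y)[0] = -6
(x ⊛ y)[1] = -4
(x ⊛ y)[2] = 8
(x ⊛ y)[3] = 10
(x ⊛ y)[4] = -8

x ⊛ y = [-6, -4, 8, 10, -8]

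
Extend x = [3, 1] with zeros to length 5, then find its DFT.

Original 2-point DFT: [4, 2]
Zero-padded 5-point DFT provides frequency interpolation.

DFT_5([x, 0, ...]) = [4, 3.3090-0.9511i, 2.1910-0.5878i, 2.1910+0.5878i, 3.3090+0.9511i]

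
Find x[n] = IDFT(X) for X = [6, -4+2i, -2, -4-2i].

x[n] = (1/4) Σ(k=0 to 3) X[k] · e^(2πikn/4)

Computing each x[n]:
x[0] = -1
x[1] = 1
x[2] = 3
x[3] = 3

x = [-1, 1, 3, 3]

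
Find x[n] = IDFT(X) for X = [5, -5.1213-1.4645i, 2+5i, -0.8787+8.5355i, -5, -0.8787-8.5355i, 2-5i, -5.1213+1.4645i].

x[n] = (1/8) Σ(k=0 to 7) X[k] · e^(2πikn/8)

Computing each x[n]:
x[0] = -1
x[1] = -2
x[2] = 2
x[3] = 2
x[4] = 2
x[5] = 2
x[6] = -3
x[7] = 3

x = [-1, -2, 2, 2, 2, 2, -3, 3]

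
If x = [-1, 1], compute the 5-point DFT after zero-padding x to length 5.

Original 2-point DFT: [0, -2]
Zero-padded 5-point DFT provides frequency interpolation.

DFT_5([x, 0, ...]) = [0, -0.6910-0.9511i, -1.8090-0.5878i, -1.8090+0.5878i, -0.6910+0.9511i]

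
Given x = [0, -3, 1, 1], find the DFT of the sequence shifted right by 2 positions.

Time shift by 2: X_shifted[k] = ω_4^(2k) · X[k]
Shifted x = [1, 1, 0, -3]

DFT(x[n-2]) = [-1, 1-4i, 3, 1+4i]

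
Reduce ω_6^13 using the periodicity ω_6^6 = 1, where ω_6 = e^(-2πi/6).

Since ω_6^6 = 1, powers reduce modulo 6.
13 mod 6 = 1
So ω_6^13 = ω_6^1 = e^(-2πi·1/6)

ω_6^13 = ω_6^1 = 0.5000-0.8660i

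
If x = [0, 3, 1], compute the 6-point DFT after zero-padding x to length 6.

Original 3-point DFT: [4, -2.0000-1.7321i, -2.0000+1.7321i]
Zero-padded 6-point DFT provides frequency interpolation.

DFT_6([x, 0, ...]) = [4, 1.0000-3.4641i, -2.0000-1.7321i, -2, -2.0000+1.7321i, 1.0000+3.4641i]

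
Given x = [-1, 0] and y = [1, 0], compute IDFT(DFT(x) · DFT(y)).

(x ⊛ y)[n] = Σ(m=0 to 1) x[m] · y[(n-m) mod 2]

Computing each output sample:
(x ⊛ y)[0] = -1
(x ⊛ y)[1] = 0

x ⊛ y = [-1, 0]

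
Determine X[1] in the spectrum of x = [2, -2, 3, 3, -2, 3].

X[1] = Σ(n=0 to 5) x[n] · ω_6^(1n) where ω_6 = e^(-2πi/6)
= (2)·ω_6^0 + (-2)·ω_6^1 + (3)·ω_6^2 + (3)·ω_6^3 + (-2)·ω_6^4 + (3)·ω_6^5

X[1] = -1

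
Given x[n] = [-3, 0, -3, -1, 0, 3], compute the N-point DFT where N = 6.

X[k] = Σ(n=0 to 5) x[n] · ω_6^(nk)
where ω_6 = e^(-2πi/6)

Computing each X[k]:
X[0] = -4
X[1] = 1.0000+5.1962i
X[2] = -4
X[3] = -8
X[4] = -4
X[5] = 1.0000-5.1962i

X = [-4, 1.0000+5.1962i, -4, -8, -4, 1.0000-5.1962i]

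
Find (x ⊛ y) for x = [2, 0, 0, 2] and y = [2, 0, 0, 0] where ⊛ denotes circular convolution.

(x ⊛ y)[n] = Σ(m=0 to 3) x[m] · y[(n-m) mod 4]

Computing each output sample:
(x ⊛ y)[0] = 4
(x ⊛ y)[1] = 0
(x ⊛ y)[2] = 0
(x ⊛ y)[3] = 4

x ⊛ y = [4, 0, 0, 4]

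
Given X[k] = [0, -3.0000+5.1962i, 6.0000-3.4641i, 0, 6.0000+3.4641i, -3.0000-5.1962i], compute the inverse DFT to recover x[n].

x[n] = (1/6) Σ(k=0 to 5) X[k] · e^(2πikn/6)

Computing each x[n]:
x[0] = 1
x[1] = -2
x[2] = -3
x[3] = 3
x[4] = 2
x[5] = -1

x = [1, -2, -3, 3, 2, -1]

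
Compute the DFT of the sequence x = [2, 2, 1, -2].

X[k] = Σ(n=0 to 3) x[n] · ω_4^(nk)
where ω_4 = e^(-2πi/4)

Computing each X[k]:
X[0] = 3
X[1] = 1-4i
X[2] = 3
X[3] = 1+4i

X = [3, 1-4i, 3, 1+4i]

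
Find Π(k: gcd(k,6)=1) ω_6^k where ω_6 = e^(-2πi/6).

The primitive 6th roots of unity are ω_6^k for k coprime to 6: k ∈ {1, 5}
Their product equals the constant term of the cyclotomic polynomial Φ_6(x) up to sign.
For n ≥ 3, the product of all primitive nth roots of unity is 1. (For n=1 it is 1; for n=2 it is -1.)

1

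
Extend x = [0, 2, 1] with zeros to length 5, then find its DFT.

Original 3-point DFT: [3, -1.5000-0.8660i, -1.5000+0.8660i]
Zero-padded 5-point DFT provides frequency interpolation.

DFT_5([x, 0, ...]) = [3, -0.1910-2.4899i, -1.3090-0.2245i, -1.3090+0.2245i, -0.1910+2.4899i]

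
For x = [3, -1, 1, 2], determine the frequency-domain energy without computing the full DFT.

Parseval: Σ|x[n]|² = (1/N)Σ|X[k]|², so Σ|X[k]|² = N·Σ|x[n]|² = 4·15.0000

Σ|X[k]|² = N·Σ|x[n]|² = 4·15.0000 = 60.0000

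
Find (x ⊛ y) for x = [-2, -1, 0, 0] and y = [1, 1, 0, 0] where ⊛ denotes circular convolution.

(x ⊛ y)[n] = Σ(m=0 to 3) x[m] · y[(n-m) mod 4]

Computing each output sample:
(x ⊛ y)[0] = -2
(x ⊛ y)[1] = -3
(x ⊛ y)[2] = -1
(x ⊛ y)[3] = 0

x ⊛ y = [-2, -3, -1, 0]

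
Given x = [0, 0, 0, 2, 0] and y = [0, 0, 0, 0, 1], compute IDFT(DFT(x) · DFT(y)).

(x ⊛ y)[n] = Σ(m=0 to 4) x[m] · y[(n-m) mod 5]

Computing each output sample:
(x ⊛ y)[0] = 0
(x ⊛ y)[1] = 0
(x ⊛ y)[2] = 2
(x ⊛ y)[3] = 0
(x ⊛ y)[4] = 0

x ⊛ y = [0, 0, 2, 0, 0]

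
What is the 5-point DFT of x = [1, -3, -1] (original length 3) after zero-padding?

Original 3-point DFT: [-3, 3.0000+1.7321i, 3.0000-1.7321i]
Zero-padded 5-point DFT provides frequency interpolation.

DFT_5([x, 0, ...]) = [-3, 0.8820+3.4410i, 3.1180+0.8123i, 3.1180-0.8123i, 0.8820-3.4410i]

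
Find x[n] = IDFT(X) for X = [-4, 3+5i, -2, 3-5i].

x[n] = (1/4) Σ(k=0 to 3) X[k] · e^(2πikn/4)

Computing each x[n]:
x[0] = 0
x[1] = -3
x[2] = -3
x[3] = 2

x = [0, -3, -3, 2]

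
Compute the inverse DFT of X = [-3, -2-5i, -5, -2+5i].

x[n] = (1/4) Σ(k=0 to 3) X[k] · e^(2πikn/4)

Computing each x[n]:
x[0] = -3
x[1] = 3
x[2] = -1
x[3] = -2

x = [-3, 3, -1, -2]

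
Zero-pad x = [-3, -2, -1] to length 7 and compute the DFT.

Original 3-point DFT: [-6, -1.5000+0.8660i, -1.5000-0.8660i]
Zero-padded 7-point DFT provides frequency interpolation.

DFT_7([x, 0, ...]) = [-6, -4.0245+2.5386i, -1.6540+1.5160i, -1.8216+0.0859i, -1.8216-0.0859i, -1.6540-1.5160i, -4.0245-2.5386i]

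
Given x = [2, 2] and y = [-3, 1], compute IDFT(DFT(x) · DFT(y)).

(x ⊛ y)[n] = Σ(m=0 to 1) x[m] · y[(n-m) mod 2]

Computing each output sample:
(x ⊛ y)[0] = -4
(x ⊛ y)[1] = -4

x ⊛ y = [-4, -4]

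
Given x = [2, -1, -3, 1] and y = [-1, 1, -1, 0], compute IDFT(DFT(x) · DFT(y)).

(x ⊛ y)[n] = Σ(m=0 to 3) x[m] · y[(n-m) mod 4]

Computing each output sample:
(x ⊛ y)[0] = 2
(x ⊛ y)[1] = 2
(x ⊛ y)[2] = 0
(x ⊛ y)[3] = -3

x ⊛ y = [2, 2, 0, -3]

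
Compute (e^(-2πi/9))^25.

Since ω_9^9 = 1, powers reduce modulo 9.
25 mod 9 = 7
So ω_9^25 = ω_9^7 = e^(-2πi·7/9)

ω_9^25 = ω_9^7 = 0.1736+0.9848i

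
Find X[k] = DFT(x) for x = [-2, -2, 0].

X[k] = Σ(n=0 to 2) x[n] · ω_3^(nk)
where ω_3 = e^(-2πi/3)

Computing each X[k]:
X[0] = -4
X[1] = -1.0000+1.7321i
X[2] = -1.0000-1.7321i

X = [-4, -1.0000+1.7321i, -1.0000-1.7321i]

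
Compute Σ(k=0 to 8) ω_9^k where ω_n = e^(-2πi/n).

Sum of all nth roots of unity equals 0 for n > 1 (geometric series with r ≠ 1).

0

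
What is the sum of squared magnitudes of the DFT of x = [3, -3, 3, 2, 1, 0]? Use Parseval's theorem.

Parseval: Σ|x[n]|² = (1/N)Σ|X[k]|², so Σ|X[k]|² = N·Σ|x[n]|² = 6·32.0000

Σ|X[k]|² = N·Σ|x[n]|² = 6·32.0000 = 192.0000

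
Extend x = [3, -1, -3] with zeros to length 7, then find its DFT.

Original 3-point DFT: [-1, 5.0000-1.7321i, 5.0000+1.7321i]
Zero-padded 7-point DFT provides frequency interpolation.

DFT_7([x, 0, ...]) = [-1, 3.0441+3.7066i, 5.9254-0.3267i, 2.0305-1.9116i, 2.0305+1.9116i, 5.9254+0.3267i, 3.0441-3.7066i]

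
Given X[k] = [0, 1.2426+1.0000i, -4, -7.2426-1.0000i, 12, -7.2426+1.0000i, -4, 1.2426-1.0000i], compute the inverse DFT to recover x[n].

x[n] = (1/8) Σ(k=0 to 7) X[k] · e^(2πikn/8)

Computing each x[n]:
x[0] = -1
x[1] = 0
x[2] = 2
x[3] = -3
x[4] = 2
x[5] = -3
x[6] = 3
x[7] = 0

x = [-1, 0, 2, -3, 2, -3, 3, 0]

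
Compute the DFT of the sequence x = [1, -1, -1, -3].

X[k] = Σ(n=0 to 3) x[n] · ω_4^(nk)
where ω_4 = e^(-2πi/4)

Computing each X[k]:
X[0] = -4
X[1] = 2-2i
X[2] = 4
X[3] = 2+2i

X = [-4, 2-2i, 4, 2+2i]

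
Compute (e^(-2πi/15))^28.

Since ω_15^15 = 1, powers reduce modulo 15.
28 mod 15 = 13
So ω_15^28 = ω_15^13 = e^(-2πi·13/15)

ω_15^28 = ω_15^13 = 0.6691+0.7431i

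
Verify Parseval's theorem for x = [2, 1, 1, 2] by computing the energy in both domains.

Time domain:
Σ|x[n]|² = |2|² + |1|² + |1|² + |2|² = 10.0000

Frequency domain:
(1/4)Σ|X[k]|² = (1/4)(|6|² + |1+1i|² + |0|² + |1-1i|²) = (1/4)·40.0000 = 10.0000

Both sides agree, confirming Parseval's theorem.

Σ|x[n]|² = (1/N)Σ|X[k]|² = 10.0000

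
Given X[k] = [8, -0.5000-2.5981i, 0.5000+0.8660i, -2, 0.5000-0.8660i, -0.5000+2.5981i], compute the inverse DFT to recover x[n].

x[n] = (1/6) Σ(k=0 to 5) X[k] · e^(2πikn/6)

Computing each x[n]:
x[0] = 1
x[1] = 2
x[2] = 2
x[3] = 2
x[4] = 0
x[5] = 1

x = [1, 2, 2, 2, 0, 1]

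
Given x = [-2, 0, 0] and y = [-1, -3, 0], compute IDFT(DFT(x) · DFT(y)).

(x ⊛ y)[n] = Σ(m=0 to 2) x[m] · y[(n-m) mod 3]

Computing each output sample:
(x ⊛ y)[0] = 2
(x ⊛ y)[1] = 6
(x ⊛ y)[2] = 0

x ⊛ y = [2, 6, 0]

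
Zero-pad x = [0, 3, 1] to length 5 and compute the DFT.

Original 3-point DFT: [4, -2.0000-1.7321i, -2.0000+1.7321i]
Zero-padded 5-point DFT provides frequency interpolation.

DFT_5([x, 0, ...]) = [4, 0.1180-3.4410i, -2.1180-0.8123i, -2.1180+0.8123i, 0.1180+3.4410i]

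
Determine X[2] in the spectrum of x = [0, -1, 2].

X[2] = Σ(n=0 to 2) x[n] · ω_3^(2n) where ω_3 = e^(-2πi/3)
= (0)·ω_3^0 + (-1)·ω_3^2 + (2)·ω_3^4

X[2] = -0.5000-2.5981i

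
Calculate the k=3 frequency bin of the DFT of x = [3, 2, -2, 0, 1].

X[3] = Σ(n=0 to 4) x[n] · ω_5^(3n) where ω_5 = e^(-2πi/5)
= (3)·ω_5^0 + (2)·ω_5^3 + (-2)·ω_5^6 + (0)·ω_5^9 + (1)·ω_5^12

X[3] = -0.0451+2.4899i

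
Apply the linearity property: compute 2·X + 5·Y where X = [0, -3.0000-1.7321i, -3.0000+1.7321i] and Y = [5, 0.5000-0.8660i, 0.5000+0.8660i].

By linearity: DFT(2x + 5y) = 2·DFT(x) + 5·DFT(y)
= 2·[0, -3.0000-1.7321i, -3.0000+1.7321i] + 5·[5, 0.5000-0.8660i, 0.5000+0.8660i]

Computing element-wise:
Z[0] = 2·(0) + 5·(5) = 25
Z[1] = 2·(-3.0000-1.7321i) + 5·(0.5000-0.8660i) = -3.5000-7.7942i
Z[2] = 2·(-3.0000+1.7321i) + 5·(0.5000+0.8660i) = -3.5000+7.7942i

DFT(2x + 5y) = 2·X + 5·Y = [25, -3.5000-7.7942i, -3.5000+7.7942i]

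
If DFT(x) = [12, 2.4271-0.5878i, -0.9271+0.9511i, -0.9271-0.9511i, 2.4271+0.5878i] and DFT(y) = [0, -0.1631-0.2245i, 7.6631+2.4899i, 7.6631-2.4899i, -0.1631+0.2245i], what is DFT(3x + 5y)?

By linearity: DFT(3x + 5y) = 3·DFT(x) + 5·DFT(y)
= 3·[12, 2.4271-0.5878i, -0.9271+0.9511i, -0.9271-0.9511i, 2.4271+0.5878i] + 5·[0, -0.1631-0.2245i, 7.6631+2.4899i, 7.6631-2.4899i, -0.1631+0.2245i]

Computing element-wise:
Z[0] = 3·(12) + 5·(0) = 36
Z[1] = 3·(2.4271-0.5878i) + 5·(-0.1631-0.2245i) = 6.4658-2.8859i
Z[2] = 3·(-0.9271+0.9511i) + 5·(7.6631+2.4899i) = 35.5342+15.3028i
Z[3] = 3·(-0.9271-0.9511i) + 5·(7.6631-2.4899i) = 35.5342-15.3028i
Z[4] = 3·(2.4271+0.5878i) + 5·(-0.1631+0.2245i) = 6.4658+2.8859i

DFT(3x + 5y) = 3·X + 5·Y = [36, 6.4658-2.8859i, 35.5342+15.3028i, 35.5342-15.3028i, 6.4658+2.8859i]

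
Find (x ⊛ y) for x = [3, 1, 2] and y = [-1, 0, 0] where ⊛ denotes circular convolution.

(x ⊛ y)[n] = Σ(m=0 to 2) x[m] · y[(n-m) mod 3]

Computing each output sample:
(x ⊛ y)[0] = -3
(x ⊛ y)[1] = -1
(x ⊛ y)[2] = -2

x ⊛ y = [-3, -1, -2]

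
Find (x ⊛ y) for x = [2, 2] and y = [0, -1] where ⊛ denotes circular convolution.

(x ⊛ y)[n] = Σ(m=0 to 1) x[m] · y[(n-m) mod 2]

Computing each output sample:
(x ⊛ y)[0] = -2
(x ⊛ y)[1] = -2

x ⊛ y = [-2, -2]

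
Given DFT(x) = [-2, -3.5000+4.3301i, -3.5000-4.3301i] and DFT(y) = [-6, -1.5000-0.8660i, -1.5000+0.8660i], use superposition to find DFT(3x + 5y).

By linearity: DFT(3x + 5y) = 3·DFT(x) + 5·DFT(y)
= 3·[-2, -3.5000+4.3301i, -3.5000-4.3301i] + 5·[-6, -1.5000-0.8660i, -1.5000+0.8660i]

Computing element-wise:
Z[0] = 3·(-2) + 5·(-6) = -36
Z[1] = 3·(-3.5000+4.3301i) + 5·(-1.5000-0.8660i) = -18.0000+8.6603i
Z[2] = 3·(-3.5000-4.3301i) + 5·(-1.5000+0.8660i) = -18.0000-8.6603i

DFT(3x + 5y) = 3·X + 5·Y = [-36, -18.0000+8.6603i, -18.0000-8.6603i]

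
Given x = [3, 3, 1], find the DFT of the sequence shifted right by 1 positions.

Time shift by 1: X_shifted[k] = ω_3^(1k) · X[k]
Shifted x = [1, 3, 3]

DFT(x[n-1]) = [7, -2, -2]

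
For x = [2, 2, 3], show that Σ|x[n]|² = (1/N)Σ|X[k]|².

Time domain:
Σ|x[n]|² = |2|² + |2|² + |3|² = 17.0000

Frequency domain:
(1/3)Σ|X[k]|² = (1/3)(|7|² + |-0.5000+0.8660i|² + |-0.5000-0.8660i|²) = (1/3)·51.0000 = 17.0000

Both sides agree, confirming Parseval's theorem.

Σ|x[n]|² = (1/N)Σ|X[k]|² = 17.0000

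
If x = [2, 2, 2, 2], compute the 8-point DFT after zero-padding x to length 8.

Original 4-point DFT: [8, 0, 0, 0]
Zero-padded 8-point DFT provides frequency interpolation.

DFT_8([x, 0, ...]) = [8, 2.0000-4.8284i, 0, 2.0000-0.8284i, 0, 2.0000+0.8284i, 0, 2.0000+4.8284i]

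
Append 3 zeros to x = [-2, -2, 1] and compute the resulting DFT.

Original 3-point DFT: [-3, -1.5000+2.5981i, -1.5000-2.5981i]
Zero-padded 6-point DFT provides frequency interpolation.

DFT_6([x, 0, ...]) = [-3, -3.5000+0.8660i, -1.5000+2.5981i, 1, -1.5000-2.5981i, -3.5000-0.8660i]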